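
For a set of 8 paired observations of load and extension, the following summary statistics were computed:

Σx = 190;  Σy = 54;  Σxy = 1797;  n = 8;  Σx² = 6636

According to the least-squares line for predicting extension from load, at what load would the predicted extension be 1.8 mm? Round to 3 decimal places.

3.320

Sxx = Σx² − (Σx)²/n = 6636 − 4512.5 = 2123.5
Sxy = Σxy − (Σx)(Σy)/n = 1797 − 1282.5 = 514.5
b = Sxy/Sxx = 514.5/2123.5 = 0.242289
a = ȳ − b·x̄ = 6.75 − 0.242289·23.75 = 0.995644
Set a + b·x = 1.8: x = (1.8 − 0.995644) / 0.242289 = 3.319825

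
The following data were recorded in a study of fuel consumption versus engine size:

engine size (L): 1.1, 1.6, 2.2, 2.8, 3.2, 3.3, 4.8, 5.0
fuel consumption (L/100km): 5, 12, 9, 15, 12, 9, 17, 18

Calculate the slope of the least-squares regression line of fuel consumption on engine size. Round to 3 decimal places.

n = 8, Σx = 24, Σy = 97, Σxy = 326.2, Σx² = 85.62
Sxx = Σx² − (Σx)²/n = 85.62 − 72 = 13.62
Sxy = Σxy − (Σx)(Σy)/n = 326.2 − 291 = 35.2
b = Sxy/Sxx = 35.2/13.62 = 2.584435

2.584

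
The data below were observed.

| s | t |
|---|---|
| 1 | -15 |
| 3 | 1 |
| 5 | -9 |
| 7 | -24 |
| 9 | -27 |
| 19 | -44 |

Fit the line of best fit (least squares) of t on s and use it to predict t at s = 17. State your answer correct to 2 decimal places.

n = 6, Σx = 44, Σy = -118, Σxy = -1304, Σx² = 526
Sxx = Σx² − (Σx)²/n = 526 − 322.666667 = 203.333333
Sxy = Σxy − (Σx)(Σy)/n = -1304 − (-865.333333) = -438.666667
b = Sxy/Sxx = -438.666667/203.333333 = -2.157377
a = ȳ − b·x̄ = -19.666667 − (-2.157377)·7.333333 = -3.845902
ŷ(17) = a + b·17 = -3.845902 + (-2.157377)·17 = -40.521311

-40.52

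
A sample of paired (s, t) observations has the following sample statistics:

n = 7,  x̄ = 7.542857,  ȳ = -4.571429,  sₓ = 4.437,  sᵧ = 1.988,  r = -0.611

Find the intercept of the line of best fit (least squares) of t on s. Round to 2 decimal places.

b = r · sᵧ/sₓ = -0.611 · 1.988/4.437 = -0.273759
a = ȳ − b·x̄ = -4.571429 − (-0.273759)·7.542857 = -2.506505

-2.51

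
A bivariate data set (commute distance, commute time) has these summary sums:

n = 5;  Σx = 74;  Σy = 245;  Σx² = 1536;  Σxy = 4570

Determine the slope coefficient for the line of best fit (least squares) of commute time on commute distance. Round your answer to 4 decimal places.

Sxx = Σx² − (Σx)²/n = 1536 − 1095.2 = 440.8
Sxy = Σxy − (Σx)(Σy)/n = 4570 − 3626 = 944
b = Sxy/Sxx = 944/440.8 = 2.141561

2.1416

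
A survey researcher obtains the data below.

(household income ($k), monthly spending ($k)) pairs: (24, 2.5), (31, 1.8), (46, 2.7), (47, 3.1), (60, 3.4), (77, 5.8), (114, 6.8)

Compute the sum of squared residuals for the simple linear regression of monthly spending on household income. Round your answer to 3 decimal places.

1.938

n = 7, Σx = 399, Σy = 26.1, Σxy = 1811.5, Σx² = 28387, Σy² = 117.83
Sxx = Σx² − (Σx)²/n = 28387 − 22743 = 5644
Sxy = Σxy − (Σx)(Σy)/n = 1811.5 − 1487.7 = 323.8
Syy = Σy² − (Σy)²/n = 117.83 − 97.315714 = 20.514286
b = Sxy/Sxx = 323.8/5644 = 0.057371
SSE = Syy − b·Sxy = 20.514286 − 0.057371·323.8 = 1.937666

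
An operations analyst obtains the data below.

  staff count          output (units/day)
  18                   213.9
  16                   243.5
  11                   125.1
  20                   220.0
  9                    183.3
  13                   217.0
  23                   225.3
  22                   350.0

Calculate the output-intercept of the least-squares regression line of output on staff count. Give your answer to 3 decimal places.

85.982

n = 8, Σx = 132, Σy = 1778.1, Σxy = 30874.9, Σx² = 2364
Sxx = Σx² − (Σx)²/n = 2364 − 2178 = 186
Sxy = Σxy − (Σx)(Σy)/n = 30874.9 − 29338.65 = 1536.25
b = Sxy/Sxx = 1536.25/186 = 8.259409
a = ȳ − b·x̄ = 222.2625 − 8.259409·16.5 = 85.982258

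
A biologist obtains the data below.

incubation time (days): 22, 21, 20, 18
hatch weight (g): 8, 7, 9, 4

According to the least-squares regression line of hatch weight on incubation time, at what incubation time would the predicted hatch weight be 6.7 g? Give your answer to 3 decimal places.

19.922

n = 4, Σx = 81, Σy = 28, Σxy = 575, Σx² = 1649
Sxx = Σx² − (Σx)²/n = 1649 − 1640.25 = 8.75
Sxy = Σxy − (Σx)(Σy)/n = 575 − 567 = 8
b = Sxy/Sxx = 8/8.75 = 0.914286
a = ȳ − b·x̄ = 7 − 0.914286·20.25 = -11.514286
Set a + b·x = 6.7: x = (6.7 − (-11.514286)) / 0.914286 = 19.921875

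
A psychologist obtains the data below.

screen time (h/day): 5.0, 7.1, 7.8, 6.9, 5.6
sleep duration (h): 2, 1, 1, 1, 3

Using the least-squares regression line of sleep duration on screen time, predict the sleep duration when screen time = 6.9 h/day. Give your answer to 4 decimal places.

1.3417

n = 5, Σx = 32.4, Σy = 8, Σxy = 48.6, Σx² = 215.22
Sxx = Σx² − (Σx)²/n = 215.22 − 209.952 = 5.268
Sxy = Σxy − (Σx)(Σy)/n = 48.6 − 51.84 = -3.24
b = Sxy/Sxx = -3.24/5.268 = -0.615034
a = ȳ − b·x̄ = 1.6 − (-0.615034)·6.48 = 5.585421
ŷ(6.9) = a + b·6.9 = 5.585421 + (-0.615034)·6.9 = 1.341686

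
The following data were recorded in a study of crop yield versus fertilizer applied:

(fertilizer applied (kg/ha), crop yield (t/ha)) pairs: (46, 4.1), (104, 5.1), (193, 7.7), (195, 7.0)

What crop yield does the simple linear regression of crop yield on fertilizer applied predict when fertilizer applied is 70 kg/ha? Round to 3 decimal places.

n = 4, Σx = 538, Σy = 23.9, Σxy = 3570.1, Σx² = 88206
Sxx = Σx² − (Σx)²/n = 88206 − 72361 = 15845
Sxy = Σxy − (Σx)(Σy)/n = 3570.1 − 3214.55 = 355.55
b = Sxy/Sxx = 355.55/15845 = 0.022439
a = ȳ − b·x̄ = 5.975 − 0.022439·134.5 = 2.956920
ŷ(70) = a + b·70 = 2.956920 + 0.022439·70 = 4.527668

4.528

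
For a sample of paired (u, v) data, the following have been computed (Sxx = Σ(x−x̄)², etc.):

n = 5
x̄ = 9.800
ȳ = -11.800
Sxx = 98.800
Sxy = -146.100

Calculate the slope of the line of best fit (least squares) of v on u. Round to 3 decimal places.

-1.479

b = Sxy/Sxx = -146.1/98.8 = -1.478745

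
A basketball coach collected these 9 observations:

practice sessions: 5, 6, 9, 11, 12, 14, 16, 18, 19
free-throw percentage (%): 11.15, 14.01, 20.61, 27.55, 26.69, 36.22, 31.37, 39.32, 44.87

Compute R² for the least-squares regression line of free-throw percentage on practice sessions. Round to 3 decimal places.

n = 9, Σx = 110, Σy = 251.79, Σxy = 3517.92, Σx² = 1544, Σy² = 8072.0779
Sxx = Σx² − (Σx)²/n = 1544 − 1344.444444 = 199.555556
Sxy = Σxy − (Σx)(Σy)/n = 3517.92 − 3077.433333 = 440.486667
Syy = Σy² − (Σy)²/n = 8072.0779 − 7044.2449 = 1027.833
R² = Sxy²/(Sxx·Syy) = (440.486667)²/(199.555556·1027.833) = 0.945974

0.946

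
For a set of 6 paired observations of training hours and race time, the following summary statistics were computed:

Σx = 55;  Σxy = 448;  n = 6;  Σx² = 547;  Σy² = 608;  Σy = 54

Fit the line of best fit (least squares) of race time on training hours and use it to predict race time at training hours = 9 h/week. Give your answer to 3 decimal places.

9.183

Sxx = Σx² − (Σx)²/n = 547 − 504.166667 = 42.833333
Sxy = Σxy − (Σx)(Σy)/n = 448 − 495 = -47
b = Sxy/Sxx = -47/42.833333 = -1.097276
a = ȳ − b·x̄ = 9 − (-1.097276)·9.166667 = 19.058366
ŷ(9) = a + b·9 = 19.058366 + (-1.097276)·9 = 9.182879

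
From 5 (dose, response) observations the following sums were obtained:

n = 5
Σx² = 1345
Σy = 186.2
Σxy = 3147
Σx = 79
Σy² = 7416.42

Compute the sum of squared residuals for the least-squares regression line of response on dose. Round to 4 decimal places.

Sxx = Σx² − (Σx)²/n = 1345 − 1248.2 = 96.8
Sxy = Σxy − (Σx)(Σy)/n = 3147 − 2941.96 = 205.04
Syy = Σy² − (Σy)²/n = 7416.42 − 6934.088 = 482.332
b = Sxy/Sxx = 205.04/96.8 = 2.118182
SSE = Syy − b·Sxy = 482.332 − 2.118182·205.04 = 48.02

48.0200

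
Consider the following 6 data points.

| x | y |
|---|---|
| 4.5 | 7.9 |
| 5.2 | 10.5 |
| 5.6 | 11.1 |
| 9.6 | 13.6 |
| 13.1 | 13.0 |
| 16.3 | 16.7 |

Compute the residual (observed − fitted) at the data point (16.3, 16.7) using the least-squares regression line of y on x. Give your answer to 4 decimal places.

n = 6, Σx = 54.3, Σy = 72.8, Σxy = 725.38, Σx² = 608.11
Sxx = Σx² − (Σx)²/n = 608.11 − 491.415 = 116.695
Sxy = Σxy − (Σx)(Σy)/n = 725.38 − 658.84 = 66.54
b = Sxy/Sxx = 66.54/116.695 = 0.570204
a = ȳ − b·x̄ = 12.133333 − 0.570204·9.05 = 6.972984
ŷ(16.3) = 6.972984 + 0.570204·16.3 = 16.267315
residual = y − ŷ = 16.7 − 16.267315 = 0.432685

0.4327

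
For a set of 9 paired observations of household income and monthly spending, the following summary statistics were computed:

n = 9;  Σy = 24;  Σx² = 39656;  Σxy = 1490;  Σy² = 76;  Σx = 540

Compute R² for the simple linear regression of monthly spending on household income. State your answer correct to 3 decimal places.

0.029

Sxx = Σx² − (Σx)²/n = 39656 − 32400 = 7256
Sxy = Σxy − (Σx)(Σy)/n = 1490 − 1440 = 50
Syy = Σy² − (Σy)²/n = 76 − 64 = 12
R² = Sxy²/(Sxx·Syy) = (50)²/(7256·12) = 0.028712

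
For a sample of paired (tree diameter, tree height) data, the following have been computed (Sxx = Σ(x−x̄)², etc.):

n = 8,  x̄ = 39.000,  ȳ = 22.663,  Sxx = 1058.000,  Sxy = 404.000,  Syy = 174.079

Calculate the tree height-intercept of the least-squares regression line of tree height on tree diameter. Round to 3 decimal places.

b = Sxy/Sxx = 404/1058 = 0.381853
a = ȳ − b·x̄ = 22.663 − 0.381853·39 = 7.770750

7.771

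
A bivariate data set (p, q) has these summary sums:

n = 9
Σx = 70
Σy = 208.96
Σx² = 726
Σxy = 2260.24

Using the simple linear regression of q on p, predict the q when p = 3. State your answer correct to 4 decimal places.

Sxx = Σx² − (Σx)²/n = 726 − 544.444444 = 181.555556
Sxy = Σxy − (Σx)(Σy)/n = 2260.24 − 1625.244444 = 634.995556
b = Sxy/Sxx = 634.995556/181.555556 = 3.497528
a = ȳ − b·x̄ = 23.217778 − 3.497528·7.777778 = -3.985214
ŷ(3) = a + b·3 = -3.985214 + 3.497528·3 = 6.507368

6.5074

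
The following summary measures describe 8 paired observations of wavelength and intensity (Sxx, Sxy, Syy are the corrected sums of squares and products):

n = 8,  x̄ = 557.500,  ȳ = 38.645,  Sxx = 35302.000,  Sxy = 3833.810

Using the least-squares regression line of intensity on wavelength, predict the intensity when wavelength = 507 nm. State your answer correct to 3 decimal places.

b = Sxy/Sxx = 3833.81/35302 = 0.108600
a = ȳ − b·x̄ = 38.645 − 0.108600·557.5 = -21.899702
ŷ(507) = a + b·507 = -21.899702 + 0.108600·507 = 33.160682

33.161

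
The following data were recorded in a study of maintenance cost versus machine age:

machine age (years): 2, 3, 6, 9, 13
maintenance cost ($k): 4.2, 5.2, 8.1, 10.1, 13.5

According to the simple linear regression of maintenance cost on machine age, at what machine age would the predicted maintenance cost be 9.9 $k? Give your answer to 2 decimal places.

n = 5, Σx = 33, Σy = 41.1, Σxy = 339, Σx² = 299
Sxx = Σx² − (Σx)²/n = 299 − 217.8 = 81.2
Sxy = Σxy − (Σx)(Σy)/n = 339 − 271.26 = 67.74
b = Sxy/Sxx = 67.74/81.2 = 0.834236
a = ȳ − b·x̄ = 8.22 − 0.834236·6.6 = 2.714039
Set a + b·x = 9.9: x = (9.9 − 2.714039) / 0.834236 = 8.613818

8.61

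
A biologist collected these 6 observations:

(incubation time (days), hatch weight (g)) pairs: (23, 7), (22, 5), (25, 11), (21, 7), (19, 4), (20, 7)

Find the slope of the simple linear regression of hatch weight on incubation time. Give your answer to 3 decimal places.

n = 6, Σx = 130, Σy = 41, Σxy = 909, Σx² = 2840
Sxx = Σx² − (Σx)²/n = 2840 − 2816.666667 = 23.333333
Sxy = Σxy − (Σx)(Σy)/n = 909 − 888.333333 = 20.666667
b = Sxy/Sxx = 20.666667/23.333333 = 0.885714

0.886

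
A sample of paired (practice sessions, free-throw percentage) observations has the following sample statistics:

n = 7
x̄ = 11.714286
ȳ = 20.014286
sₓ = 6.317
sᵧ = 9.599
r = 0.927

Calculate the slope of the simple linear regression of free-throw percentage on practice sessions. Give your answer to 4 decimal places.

1.4086

b = r · sᵧ/sₓ = 0.927 · 9.599/6.317 = 1.408623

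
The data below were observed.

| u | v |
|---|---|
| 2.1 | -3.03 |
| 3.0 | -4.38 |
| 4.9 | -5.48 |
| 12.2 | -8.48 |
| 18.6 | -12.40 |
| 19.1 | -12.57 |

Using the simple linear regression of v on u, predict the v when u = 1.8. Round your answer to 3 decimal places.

-3.402

n = 6, Σx = 59.9, Σy = -46.34, Σxy = -620.538, Σx² = 897.03
Sxx = Σx² − (Σx)²/n = 897.03 − 598.001667 = 299.028333
Sxy = Σxy − (Σx)(Σy)/n = -620.538 − (-462.627667) = -157.910333
b = Sxy/Sxx = -157.910333/299.028333 = -0.528078
a = ȳ − b·x̄ = -7.723333 − (-0.528078)·9.983333 = -2.451353
ŷ(1.8) = a + b·1.8 = -2.451353 + (-0.528078)·1.8 = -3.401894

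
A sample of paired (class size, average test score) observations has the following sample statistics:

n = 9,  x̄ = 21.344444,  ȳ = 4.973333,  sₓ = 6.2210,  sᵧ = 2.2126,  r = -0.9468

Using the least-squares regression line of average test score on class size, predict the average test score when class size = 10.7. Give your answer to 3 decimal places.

8.558

b = r · sᵧ/sₓ = -0.9468 · 2.2126/6.221 = -0.336745
a = ȳ − b·x̄ = 4.973333 − (-0.336745)·21.344444 = 12.160964
ŷ(10.7) = a + b·10.7 = 12.160964 + (-0.336745)·10.7 = 8.557795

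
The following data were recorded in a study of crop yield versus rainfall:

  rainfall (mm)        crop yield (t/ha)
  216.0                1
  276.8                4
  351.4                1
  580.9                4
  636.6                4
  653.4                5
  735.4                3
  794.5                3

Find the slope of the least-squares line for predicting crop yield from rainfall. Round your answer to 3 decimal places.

0.003

n = 8, Σx = 4245, Σy = 25, Σxy = 14401.3, Σx² = 2588435.54
Sxx = Σx² − (Σx)²/n = 2588435.54 − 2252503.125 = 335932.415
Sxy = Σxy − (Σx)(Σy)/n = 14401.3 − 13265.625 = 1135.675
b = Sxy/Sxx = 1135.675/335932.415 = 0.003381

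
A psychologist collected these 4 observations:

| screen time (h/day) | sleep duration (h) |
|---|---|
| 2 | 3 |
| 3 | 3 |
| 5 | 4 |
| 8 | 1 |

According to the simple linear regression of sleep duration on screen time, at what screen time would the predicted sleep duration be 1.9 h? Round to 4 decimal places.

n = 4, Σx = 18, Σy = 11, Σxy = 43, Σx² = 102
Sxx = Σx² − (Σx)²/n = 102 − 81 = 21
Sxy = Σxy − (Σx)(Σy)/n = 43 − 49.5 = -6.5
b = Sxy/Sxx = -6.5/21 = -0.309524
a = ȳ − b·x̄ = 2.75 − (-0.309524)·4.5 = 4.142857
Set a + b·x = 1.9: x = (1.9 − 4.142857) / (-0.309524) = 7.246154

7.2462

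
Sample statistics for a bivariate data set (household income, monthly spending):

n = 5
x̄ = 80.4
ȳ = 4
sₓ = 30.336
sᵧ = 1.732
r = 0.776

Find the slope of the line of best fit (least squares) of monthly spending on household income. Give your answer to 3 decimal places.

0.044

b = r · sᵧ/sₓ = 0.776 · 1.732/30.336 = 0.044305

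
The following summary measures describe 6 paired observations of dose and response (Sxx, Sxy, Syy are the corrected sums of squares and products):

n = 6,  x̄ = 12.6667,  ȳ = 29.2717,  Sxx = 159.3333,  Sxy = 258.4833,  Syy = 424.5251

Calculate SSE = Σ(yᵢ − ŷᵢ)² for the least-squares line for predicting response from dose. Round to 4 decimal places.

b = Sxy/Sxx = 258.4833/159.3333 = 1.622280
SSE = Syy − b·Sxy = 424.5251 − 1.622280·258.4833 = 5.192692

5.1927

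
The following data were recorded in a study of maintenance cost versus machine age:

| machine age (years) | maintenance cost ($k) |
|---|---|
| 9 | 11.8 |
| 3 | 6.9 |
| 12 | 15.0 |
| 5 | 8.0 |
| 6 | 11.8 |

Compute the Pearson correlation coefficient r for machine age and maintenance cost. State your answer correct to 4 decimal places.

0.9356

n = 5, Σx = 35, Σy = 53.5, Σxy = 417.7, Σx² = 295, Σy² = 615.09
Sxx = Σx² − (Σx)²/n = 295 − 245 = 50
Sxy = Σxy − (Σx)(Σy)/n = 417.7 − 374.5 = 43.2
Syy = Σy² − (Σy)²/n = 615.09 − 572.45 = 42.64
r = Sxy/√(Sxx·Syy) = 43.2/√(2132) = 43.2/46.173586 = 0.935600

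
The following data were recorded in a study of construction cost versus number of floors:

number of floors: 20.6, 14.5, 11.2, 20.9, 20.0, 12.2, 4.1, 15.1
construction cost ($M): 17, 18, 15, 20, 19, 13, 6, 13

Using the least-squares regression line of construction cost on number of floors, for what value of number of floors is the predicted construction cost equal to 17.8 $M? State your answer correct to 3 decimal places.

18.640

n = 8, Σx = 118.6, Σy = 121, Σxy = 1956.7, Σx² = 1990.52
Sxx = Σx² − (Σx)²/n = 1990.52 − 1758.245 = 232.275
Sxy = Σxy − (Σx)(Σy)/n = 1956.7 − 1793.825 = 162.875
b = Sxy/Sxx = 162.875/232.275 = 0.701216
a = ȳ − b·x̄ = 15.125 − 0.701216·14.825 = 4.729469
Set a + b·x = 17.8: x = (17.8 − 4.729469) / 0.701216 = 18.639800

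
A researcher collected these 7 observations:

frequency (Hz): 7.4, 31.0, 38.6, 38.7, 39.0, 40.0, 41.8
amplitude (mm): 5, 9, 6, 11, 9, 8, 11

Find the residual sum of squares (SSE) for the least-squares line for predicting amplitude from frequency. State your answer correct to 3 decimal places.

n = 7, Σx = 236.5, Σy = 59, Σxy = 2104.1, Σx² = 8871.65, Σy² = 529
Sxx = Σx² − (Σx)²/n = 8871.65 − 7990.321429 = 881.328571
Sxy = Σxy − (Σx)(Σy)/n = 2104.1 − 1993.357143 = 110.742857
Syy = Σy² − (Σy)²/n = 529 − 497.285714 = 31.714286
b = Sxy/Sxx = 110.742857/881.328571 = 0.125654
SSE = Syy − b·Sxy = 31.714286 − 0.125654·110.742857 = 17.798953

17.799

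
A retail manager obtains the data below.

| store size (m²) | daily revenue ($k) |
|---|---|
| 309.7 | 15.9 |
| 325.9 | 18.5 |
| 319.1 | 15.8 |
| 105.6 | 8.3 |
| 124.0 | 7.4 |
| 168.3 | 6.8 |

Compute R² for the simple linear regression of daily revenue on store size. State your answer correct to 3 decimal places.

0.899

n = 6, Σx = 1352.6, Σy = 72.7, Σxy = 18933.68, Σx² = 358801.96, Σy² = 1014.59
Sxx = Σx² − (Σx)²/n = 358801.96 − 304921.126667 = 53880.833333
Sxy = Σxy − (Σx)(Σy)/n = 18933.68 − 16389.003333 = 2544.676667
Syy = Σy² − (Σy)²/n = 1014.59 − 880.881667 = 133.708333
R² = Sxy²/(Sxx·Syy) = (2544.676667)²/(53880.833333·133.708333) = 0.898819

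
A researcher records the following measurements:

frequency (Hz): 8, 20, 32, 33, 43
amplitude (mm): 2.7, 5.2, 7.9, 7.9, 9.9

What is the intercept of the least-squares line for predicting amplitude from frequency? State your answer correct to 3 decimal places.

1.073

n = 5, Σx = 136, Σy = 33.6, Σxy = 1064.8, Σx² = 4426
Sxx = Σx² − (Σx)²/n = 4426 − 3699.2 = 726.8
Sxy = Σxy − (Σx)(Σy)/n = 1064.8 − 913.92 = 150.88
b = Sxy/Sxx = 150.88/726.8 = 0.207595
a = ȳ − b·x̄ = 6.72 − 0.207595·27.2 = 1.073418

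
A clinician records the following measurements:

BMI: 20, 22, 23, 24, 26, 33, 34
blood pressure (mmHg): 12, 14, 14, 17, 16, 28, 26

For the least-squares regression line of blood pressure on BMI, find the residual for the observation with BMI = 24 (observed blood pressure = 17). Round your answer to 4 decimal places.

n = 7, Σx = 182, Σy = 127, Σxy = 3502, Σx² = 4910
Sxx = Σx² − (Σx)²/n = 4910 − 4732 = 178
Sxy = Σxy − (Σx)(Σy)/n = 3502 − 3302 = 200
b = Sxy/Sxx = 200/178 = 1.123596
a = ȳ − b·x̄ = 18.142857 − 1.123596·26 = -11.070626
ŷ(24) = -11.070626 + 1.123596·24 = 15.895666
residual = y − ŷ = 17 − 15.895666 = 1.104334

1.1043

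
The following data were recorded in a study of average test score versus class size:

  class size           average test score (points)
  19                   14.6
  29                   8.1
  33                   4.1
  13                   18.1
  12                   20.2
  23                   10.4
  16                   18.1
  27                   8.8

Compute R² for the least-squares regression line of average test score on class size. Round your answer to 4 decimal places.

0.9784

n = 8, Σx = 172, Σy = 102.4, Σxy = 1891.7, Σx² = 4118, Σy² = 1544.44
Sxx = Σx² − (Σx)²/n = 4118 − 3698 = 420
Sxy = Σxy − (Σx)(Σy)/n = 1891.7 − 2201.6 = -309.9
Syy = Σy² − (Σy)²/n = 1544.44 − 1310.72 = 233.72
R² = Sxy²/(Sxx·Syy) = (-309.9)²/(420·233.72) = 0.978358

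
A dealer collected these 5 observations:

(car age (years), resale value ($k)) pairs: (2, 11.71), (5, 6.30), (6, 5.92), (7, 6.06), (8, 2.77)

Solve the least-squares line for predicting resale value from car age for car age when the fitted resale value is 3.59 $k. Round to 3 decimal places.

n = 5, Σx = 28, Σy = 32.76, Σxy = 155.02, Σx² = 178
Sxx = Σx² − (Σx)²/n = 178 − 156.8 = 21.2
Sxy = Σxy − (Σx)(Σy)/n = 155.02 − 183.456 = -28.436
b = Sxy/Sxx = -28.436/21.2 = -1.341321
a = ȳ − b·x̄ = 6.552 − (-1.341321)·5.6 = 14.063396
Set a + b·x = 3.59: x = (3.59 − 14.063396) / (-1.341321) = 7.808271

7.808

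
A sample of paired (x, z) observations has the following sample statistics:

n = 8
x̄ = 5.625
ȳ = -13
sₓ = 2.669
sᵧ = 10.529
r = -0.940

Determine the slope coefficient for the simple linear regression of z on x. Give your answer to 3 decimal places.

-3.708

b = r · sᵧ/sₓ = -0.94 · 10.529/2.669 = -3.708228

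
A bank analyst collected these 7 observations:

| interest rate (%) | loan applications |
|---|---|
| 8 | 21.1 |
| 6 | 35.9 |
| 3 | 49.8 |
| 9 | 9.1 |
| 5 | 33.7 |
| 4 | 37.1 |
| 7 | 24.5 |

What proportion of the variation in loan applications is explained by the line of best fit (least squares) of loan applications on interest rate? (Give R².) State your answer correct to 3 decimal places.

0.918

n = 7, Σx = 42, Σy = 211.2, Σxy = 1103.9, Σx² = 280, Σy² = 7409.22
Sxx = Σx² − (Σx)²/n = 280 − 252 = 28
Sxy = Σxy − (Σx)(Σy)/n = 1103.9 − 1267.2 = -163.3
Syy = Σy² − (Σy)²/n = 7409.22 − 6372.205714 = 1037.014286
R² = Sxy²/(Sxx·Syy) = (-163.3)²/(28·1037.014286) = 0.918395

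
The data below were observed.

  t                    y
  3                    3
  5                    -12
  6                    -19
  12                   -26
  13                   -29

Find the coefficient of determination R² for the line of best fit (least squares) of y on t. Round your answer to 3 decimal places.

n = 5, Σx = 39, Σy = -83, Σxy = -854, Σx² = 383, Σy² = 2031
Sxx = Σx² − (Σx)²/n = 383 − 304.2 = 78.8
Sxy = Σxy − (Σx)(Σy)/n = -854 − (-647.4) = -206.6
Syy = Σy² − (Σy)²/n = 2031 − 1377.8 = 653.2
R² = Sxy²/(Sxx·Syy) = (-206.6)²/(78.8·653.2) = 0.829255

0.829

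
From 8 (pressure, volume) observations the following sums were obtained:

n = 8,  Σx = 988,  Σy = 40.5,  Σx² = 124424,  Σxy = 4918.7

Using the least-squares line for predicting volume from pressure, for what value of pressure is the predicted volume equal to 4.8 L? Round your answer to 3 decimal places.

Sxx = Σx² − (Σx)²/n = 124424 − 122018 = 2406
Sxy = Σxy − (Σx)(Σy)/n = 4918.7 − 5001.75 = -83.05
b = Sxy/Sxx = -83.05/2406 = -0.034518
a = ȳ − b·x̄ = 5.0625 − (-0.034518)·123.5 = 9.325457
Set a + b·x = 4.8: x = (4.8 − 9.325457) / (-0.034518) = 131.104756

131.105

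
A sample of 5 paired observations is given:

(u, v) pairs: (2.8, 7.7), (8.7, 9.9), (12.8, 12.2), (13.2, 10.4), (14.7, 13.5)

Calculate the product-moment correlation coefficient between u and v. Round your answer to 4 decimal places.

0.9088

n = 5, Σx = 52.2, Σy = 53.7, Σxy = 599.58, Σx² = 637.7, Σy² = 596.55
Sxx = Σx² − (Σx)²/n = 637.7 − 544.968 = 92.732
Sxy = Σxy − (Σx)(Σy)/n = 599.58 − 560.628 = 38.952
Syy = Σy² − (Σy)²/n = 596.55 − 576.738 = 19.812
r = Sxy/√(Sxx·Syy) = 38.952/√(1837.206384) = 38.952/42.862646 = 0.908763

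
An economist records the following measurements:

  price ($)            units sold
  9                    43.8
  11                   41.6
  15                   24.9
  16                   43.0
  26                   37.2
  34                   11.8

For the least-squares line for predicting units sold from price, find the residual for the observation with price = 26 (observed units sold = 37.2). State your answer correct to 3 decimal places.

n = 6, Σx = 111, Σy = 202.3, Σxy = 3281.7, Σx² = 2515
Sxx = Σx² − (Σx)²/n = 2515 − 2053.5 = 461.5
Sxy = Σxy − (Σx)(Σy)/n = 3281.7 − 3742.55 = -460.85
b = Sxy/Sxx = -460.85/461.5 = -0.998592
a = ȳ − b·x̄ = 33.716667 − (-0.998592)·18.5 = 52.190610
ŷ(26) = 52.190610 + (-0.998592)·26 = 26.227230
residual = y − ŷ = 37.2 − 26.227230 = 10.972770

10.973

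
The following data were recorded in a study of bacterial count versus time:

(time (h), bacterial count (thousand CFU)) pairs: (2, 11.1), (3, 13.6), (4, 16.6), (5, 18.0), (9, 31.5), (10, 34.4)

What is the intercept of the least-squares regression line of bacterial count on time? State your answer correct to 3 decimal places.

4.593

n = 6, Σx = 33, Σy = 125.2, Σxy = 846.9, Σx² = 235
Sxx = Σx² − (Σx)²/n = 235 − 181.5 = 53.5
Sxy = Σxy − (Σx)(Σy)/n = 846.9 − 688.6 = 158.3
b = Sxy/Sxx = 158.3/53.5 = 2.958879
a = ȳ − b·x̄ = 20.866667 − 2.958879·5.5 = 4.592835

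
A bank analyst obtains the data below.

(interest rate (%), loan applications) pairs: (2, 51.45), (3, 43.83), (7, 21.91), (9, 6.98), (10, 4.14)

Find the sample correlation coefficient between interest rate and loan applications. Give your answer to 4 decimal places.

-0.9979

n = 5, Σx = 31, Σy = 128.31, Σxy = 491.98, Σx² = 243, Σy² = 5114.0795
Sxx = Σx² − (Σx)²/n = 243 − 192.2 = 50.8
Sxy = Σxy − (Σx)(Σy)/n = 491.98 − 795.522 = -303.542
Syy = Σy² − (Σy)²/n = 5114.0795 − 3292.69122 = 1821.38828
r = Sxy/√(Sxx·Syy) = -303.542/√(92526.524624) = -303.542/304.181730 = -0.997897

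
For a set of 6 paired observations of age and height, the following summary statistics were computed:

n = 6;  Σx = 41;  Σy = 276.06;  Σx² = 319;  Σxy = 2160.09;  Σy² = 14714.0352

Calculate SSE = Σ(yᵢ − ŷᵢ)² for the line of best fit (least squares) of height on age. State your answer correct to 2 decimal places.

83.74

Sxx = Σx² − (Σx)²/n = 319 − 280.166667 = 38.833333
Sxy = Σxy − (Σx)(Σy)/n = 2160.09 − 1886.41 = 273.68
Syy = Σy² − (Σy)²/n = 14714.0352 − 12701.5206 = 2012.5146
b = Sxy/Sxx = 273.68/38.833333 = 7.047554
SSE = Syy − b·Sxy = 2012.5146 − 7.047554·273.68 = 83.740118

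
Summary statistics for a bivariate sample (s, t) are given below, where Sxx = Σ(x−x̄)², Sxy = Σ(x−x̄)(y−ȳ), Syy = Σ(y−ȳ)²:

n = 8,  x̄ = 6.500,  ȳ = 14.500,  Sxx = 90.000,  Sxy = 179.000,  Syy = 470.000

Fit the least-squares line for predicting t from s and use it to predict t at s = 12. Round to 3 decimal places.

b = Sxy/Sxx = 179/90 = 1.988889
a = ȳ − b·x̄ = 14.5 − 1.988889·6.5 = 1.572222
ŷ(12) = a + b·12 = 1.572222 + 1.988889·12 = 25.438889

25.439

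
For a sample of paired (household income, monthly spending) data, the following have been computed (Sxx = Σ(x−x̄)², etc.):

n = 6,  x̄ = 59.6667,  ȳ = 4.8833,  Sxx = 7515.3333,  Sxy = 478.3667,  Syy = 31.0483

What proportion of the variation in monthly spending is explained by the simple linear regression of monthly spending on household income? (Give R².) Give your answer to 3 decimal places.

R² = Sxy²/(Sxx·Syy) = (478.3667)²/(7515.3333·31.0483) = 0.980699

0.981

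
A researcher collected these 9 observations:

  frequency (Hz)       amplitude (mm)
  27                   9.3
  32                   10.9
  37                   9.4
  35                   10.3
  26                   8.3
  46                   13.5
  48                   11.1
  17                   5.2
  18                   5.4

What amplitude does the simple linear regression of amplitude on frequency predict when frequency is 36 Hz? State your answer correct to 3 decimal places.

n = 9, Σx = 286, Σy = 83.4, Σxy = 2863.4, Σx² = 10056
Sxx = Σx² − (Σx)²/n = 10056 − 9088.444444 = 967.555556
Sxy = Σxy − (Σx)(Σy)/n = 2863.4 − 2650.266667 = 213.133333
b = Sxy/Sxx = 213.133333/967.555556 = 0.220280
a = ȳ − b·x̄ = 9.266667 − 0.220280·31.777778 = 2.266651
ŷ(36) = a + b·36 = 2.266651 + 0.220280·36 = 10.196739

10.197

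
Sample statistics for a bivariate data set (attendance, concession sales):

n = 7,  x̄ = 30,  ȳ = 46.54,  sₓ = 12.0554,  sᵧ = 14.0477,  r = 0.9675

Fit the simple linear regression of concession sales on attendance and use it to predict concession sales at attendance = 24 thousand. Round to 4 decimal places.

b = r · sᵧ/sₓ = 0.9675 · 14.0477/12.0554 = 1.127391
a = ȳ − b·x̄ = 46.54 − 1.127391·30 = 12.718269
ŷ(24) = a + b·24 = 12.718269 + 1.127391·24 = 39.775654

39.7757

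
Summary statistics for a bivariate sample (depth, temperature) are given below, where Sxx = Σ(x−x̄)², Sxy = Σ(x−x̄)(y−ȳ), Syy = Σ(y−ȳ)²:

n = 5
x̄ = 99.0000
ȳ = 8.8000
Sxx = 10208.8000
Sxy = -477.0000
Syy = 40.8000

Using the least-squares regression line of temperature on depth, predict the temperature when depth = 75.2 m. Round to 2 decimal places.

b = Sxy/Sxx = -477/10208.8 = -0.046724
a = ȳ − b·x̄ = 8.8 − (-0.046724)·99 = 13.425715
ŷ(75.2) = a + b·75.2 = 13.425715 + (-0.046724)·75.2 = 9.912041

9.91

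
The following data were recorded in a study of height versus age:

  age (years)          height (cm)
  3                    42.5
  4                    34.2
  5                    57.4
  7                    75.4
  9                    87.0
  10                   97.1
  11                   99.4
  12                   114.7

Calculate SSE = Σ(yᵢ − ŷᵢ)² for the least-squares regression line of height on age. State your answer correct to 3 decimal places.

220.850

n = 8, Σx = 61, Σy = 607.7, Σxy = 5302.9, Σx² = 545, Σy² = 51989.67
Sxx = Σx² − (Σx)²/n = 545 − 465.125 = 79.875
Sxy = Σxy − (Σx)(Σy)/n = 5302.9 − 4633.7125 = 669.1875
Syy = Σy² − (Σy)²/n = 51989.67 − 46162.41125 = 5827.25875
b = Sxy/Sxx = 669.1875/79.875 = 8.377934
SSE = Syy − b·Sxy = 5827.25875 − 8.377934·669.1875 = 220.849859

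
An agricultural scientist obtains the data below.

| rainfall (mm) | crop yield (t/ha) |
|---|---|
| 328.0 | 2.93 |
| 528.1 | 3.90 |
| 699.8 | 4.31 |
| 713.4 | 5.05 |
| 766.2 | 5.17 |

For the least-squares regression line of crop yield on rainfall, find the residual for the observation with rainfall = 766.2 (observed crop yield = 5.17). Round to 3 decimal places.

n = 5, Σx = 3035.5, Σy = 21.36, Σxy = 13600.692, Σx² = 1972195.65
Sxx = Σx² − (Σx)²/n = 1972195.65 − 1842852.05 = 129343.6
Sxy = Σxy − (Σx)(Σy)/n = 13600.692 − 12967.656 = 633.036
b = Sxy/Sxx = 633.036/129343.6 = 0.004894
a = ȳ − b·x̄ = 4.272 − 0.004894·607.1 = 1.300719
ŷ(766.2) = 1.300719 + 0.004894·766.2 = 5.050670
residual = y − ŷ = 5.17 − 5.050670 = 0.119330

0.119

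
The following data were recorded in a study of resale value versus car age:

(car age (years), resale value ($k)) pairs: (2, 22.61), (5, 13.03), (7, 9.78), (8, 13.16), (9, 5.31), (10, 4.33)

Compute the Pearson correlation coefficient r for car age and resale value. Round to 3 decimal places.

n = 6, Σx = 41, Σy = 68.22, Σxy = 375.2, Σx² = 323, Σy² = 996.772
Sxx = Σx² − (Σx)²/n = 323 − 280.166667 = 42.833333
Sxy = Σxy − (Σx)(Σy)/n = 375.2 − 466.17 = -90.97
Syy = Σy² − (Σy)²/n = 996.772 − 775.6614 = 221.1106
r = Sxy/√(Sxx·Syy) = -90.97/√(9470.904033) = -90.97/97.318570 = -0.934765

-0.935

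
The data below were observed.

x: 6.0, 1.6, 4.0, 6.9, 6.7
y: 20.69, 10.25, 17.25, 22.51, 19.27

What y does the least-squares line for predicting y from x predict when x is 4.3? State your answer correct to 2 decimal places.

16.50

n = 5, Σx = 25.2, Σy = 89.97, Σxy = 493.968, Σx² = 147.06
Sxx = Σx² − (Σx)²/n = 147.06 − 127.008 = 20.052
Sxy = Σxy − (Σx)(Σy)/n = 493.968 − 453.4488 = 40.5192
b = Sxy/Sxx = 40.5192/20.052 = 2.020706
a = ȳ − b·x̄ = 17.994 − 2.020706·5.04 = 7.809641
ŷ(4.3) = a + b·4.3 = 7.809641 + 2.020706·4.3 = 16.498677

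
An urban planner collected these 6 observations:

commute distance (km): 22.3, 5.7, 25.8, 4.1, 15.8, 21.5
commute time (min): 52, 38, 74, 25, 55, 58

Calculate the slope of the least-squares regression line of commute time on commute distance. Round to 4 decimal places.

n = 6, Σx = 95.2, Σy = 302, Σxy = 5503.9, Σx² = 1924.12
Sxx = Σx² − (Σx)²/n = 1924.12 − 1510.506667 = 413.613333
Sxy = Σxy − (Σx)(Σy)/n = 5503.9 − 4791.733333 = 712.166667
b = Sxy/Sxx = 712.166667/413.613333 = 1.721817

1.7218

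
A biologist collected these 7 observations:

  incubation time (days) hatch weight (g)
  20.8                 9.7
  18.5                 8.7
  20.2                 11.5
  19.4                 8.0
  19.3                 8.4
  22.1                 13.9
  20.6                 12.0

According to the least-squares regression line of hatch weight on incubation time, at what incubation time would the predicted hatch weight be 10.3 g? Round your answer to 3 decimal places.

20.120

n = 7, Σx = 140.9, Σy = 72.2, Σxy = 1466.72, Σx² = 2844.55
Sxx = Σx² − (Σx)²/n = 2844.55 − 2836.115714 = 8.434286
Sxy = Σxy − (Σx)(Σy)/n = 1466.72 − 1453.282857 = 13.437143
b = Sxy/Sxx = 13.437143/8.434286 = 1.593157
a = ȳ − b·x̄ = 10.314286 − 1.593157·20.128571 = -21.753692
Set a + b·x = 10.3: x = (10.3 − (-21.753692)) / 1.593157 = 20.119605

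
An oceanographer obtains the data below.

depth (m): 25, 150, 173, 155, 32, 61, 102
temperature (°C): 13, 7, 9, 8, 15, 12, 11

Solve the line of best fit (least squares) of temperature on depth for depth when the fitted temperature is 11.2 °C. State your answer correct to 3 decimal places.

88.414

n = 7, Σx = 698, Σy = 75, Σxy = 6506, Σx² = 92228
Sxx = Σx² − (Σx)²/n = 92228 − 69600.571429 = 22627.428571
Sxy = Σxy − (Σx)(Σy)/n = 6506 − 7478.571429 = -972.571429
b = Sxy/Sxx = -972.571429/22627.428571 = -0.042982
a = ȳ − b·x̄ = 10.714286 − (-0.042982)·99.714286 = 15.000202
Set a + b·x = 11.2: x = (11.2 − 15.000202) / (-0.042982) = 88.413866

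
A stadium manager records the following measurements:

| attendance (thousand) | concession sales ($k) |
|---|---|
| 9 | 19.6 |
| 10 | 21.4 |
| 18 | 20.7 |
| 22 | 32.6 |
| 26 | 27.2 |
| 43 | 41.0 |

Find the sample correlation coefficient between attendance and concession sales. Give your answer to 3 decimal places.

0.920

n = 6, Σx = 128, Σy = 162.5, Σxy = 3950.4, Σx² = 3514, Σy² = 4754.21
Sxx = Σx² − (Σx)²/n = 3514 − 2730.666667 = 783.333333
Sxy = Σxy − (Σx)(Σy)/n = 3950.4 − 3466.666667 = 483.733333
Syy = Σy² − (Σy)²/n = 4754.21 − 4401.041667 = 353.168333
r = Sxy/√(Sxx·Syy) = 483.733333/√(276648.527778) = 483.733333/525.973885 = 0.919691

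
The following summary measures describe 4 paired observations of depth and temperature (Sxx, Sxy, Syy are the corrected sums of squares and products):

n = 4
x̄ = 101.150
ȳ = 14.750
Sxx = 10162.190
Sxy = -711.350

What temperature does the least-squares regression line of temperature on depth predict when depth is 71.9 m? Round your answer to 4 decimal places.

b = Sxy/Sxx = -711.35/10162.19 = -0.070000
a = ȳ − b·x̄ = 14.75 − (-0.070000)·101.15 = 21.830467
ŷ(71.9) = a + b·71.9 = 21.830467 + (-0.070000)·71.9 = 16.797491

16.7975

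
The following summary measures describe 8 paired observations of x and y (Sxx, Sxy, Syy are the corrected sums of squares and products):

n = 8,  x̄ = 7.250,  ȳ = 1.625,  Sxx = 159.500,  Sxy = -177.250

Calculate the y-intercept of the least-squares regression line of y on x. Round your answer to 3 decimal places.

b = Sxy/Sxx = -177.25/159.5 = -1.111285
a = ȳ − b·x̄ = 1.625 − (-1.111285)·7.25 = 9.681818

9.682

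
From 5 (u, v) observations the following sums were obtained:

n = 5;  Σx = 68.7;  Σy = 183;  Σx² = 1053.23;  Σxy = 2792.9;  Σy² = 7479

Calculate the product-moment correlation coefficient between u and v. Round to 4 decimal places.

0.9531

Sxx = Σx² − (Σx)²/n = 1053.23 − 943.938 = 109.292
Sxy = Σxy − (Σx)(Σy)/n = 2792.9 − 2514.42 = 278.48
Syy = Σy² − (Σy)²/n = 7479 − 6697.8 = 781.2
r = Sxy/√(Sxx·Syy) = 278.48/√(85378.9104) = 278.48/292.196698 = 0.953057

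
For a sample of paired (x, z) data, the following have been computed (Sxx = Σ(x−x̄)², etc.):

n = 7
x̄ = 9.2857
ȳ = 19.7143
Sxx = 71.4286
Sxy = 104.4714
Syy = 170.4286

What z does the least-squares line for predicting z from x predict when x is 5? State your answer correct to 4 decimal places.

b = Sxy/Sxx = 104.4714/71.4286 = 1.462599
a = ȳ − b·x̄ = 19.7143 − 1.462599·9.2857 = 6.133044
ŷ(5) = a + b·5 = 6.133044 + 1.462599·5 = 13.446039

13.4460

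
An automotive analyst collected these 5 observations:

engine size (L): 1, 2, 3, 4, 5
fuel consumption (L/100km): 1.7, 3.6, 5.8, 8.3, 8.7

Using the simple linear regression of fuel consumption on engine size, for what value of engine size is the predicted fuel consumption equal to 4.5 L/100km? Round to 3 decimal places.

2.401

n = 5, Σx = 15, Σy = 28.1, Σxy = 103, Σx² = 55
Sxx = Σx² − (Σx)²/n = 55 − 45 = 10
Sxy = Σxy − (Σx)(Σy)/n = 103 − 84.3 = 18.7
b = Sxy/Sxx = 18.7/10 = 1.87
a = ȳ − b·x̄ = 5.62 − 1.87·3 = 0.01
Set a + b·x = 4.5: x = (4.5 − 0.01) / 1.87 = 2.401070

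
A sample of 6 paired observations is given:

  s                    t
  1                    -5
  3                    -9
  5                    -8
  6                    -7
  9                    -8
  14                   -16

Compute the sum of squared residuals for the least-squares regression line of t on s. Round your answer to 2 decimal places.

n = 6, Σx = 38, Σy = -53, Σxy = -410, Σx² = 348, Σy² = 539
Sxx = Σx² − (Σx)²/n = 348 − 240.666667 = 107.333333
Sxy = Σxy − (Σx)(Σy)/n = -410 − (-335.666667) = -74.333333
Syy = Σy² − (Σy)²/n = 539 − 468.166667 = 70.833333
b = Sxy/Sxx = -74.333333/107.333333 = -0.692547
SSE = Syy − b·Sxy = 70.833333 − (-0.692547)·(-74.333333) = 19.354037

19.35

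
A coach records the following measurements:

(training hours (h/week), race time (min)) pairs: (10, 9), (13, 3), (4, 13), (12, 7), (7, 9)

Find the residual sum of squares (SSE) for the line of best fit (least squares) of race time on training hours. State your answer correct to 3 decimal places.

n = 5, Σx = 46, Σy = 41, Σxy = 328, Σx² = 478, Σy² = 389
Sxx = Σx² − (Σx)²/n = 478 − 423.2 = 54.8
Sxy = Σxy − (Σx)(Σy)/n = 328 − 377.2 = -49.2
Syy = Σy² − (Σy)²/n = 389 − 336.2 = 52.8
b = Sxy/Sxx = -49.2/54.8 = -0.897810
SSE = Syy − b·Sxy = 52.8 − (-0.897810)·(-49.2) = 8.627737

8.628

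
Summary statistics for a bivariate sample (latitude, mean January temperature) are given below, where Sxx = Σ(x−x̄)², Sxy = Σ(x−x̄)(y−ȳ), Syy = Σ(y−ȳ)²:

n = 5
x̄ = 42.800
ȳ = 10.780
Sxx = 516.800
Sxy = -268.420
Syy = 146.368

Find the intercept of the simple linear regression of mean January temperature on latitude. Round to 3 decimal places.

33.010

b = Sxy/Sxx = -268.42/516.8 = -0.519389
a = ȳ − b·x̄ = 10.78 − (-0.519389)·42.8 = 33.009830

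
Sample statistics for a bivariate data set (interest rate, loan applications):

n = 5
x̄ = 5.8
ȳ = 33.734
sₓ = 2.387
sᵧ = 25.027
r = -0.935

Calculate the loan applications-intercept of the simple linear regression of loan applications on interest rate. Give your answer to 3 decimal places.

90.593

b = r · sᵧ/sₓ = -0.935 · 25.027/2.387 = -9.803203
a = ȳ − b·x̄ = 33.734 − (-9.803203)·5.8 = 90.592576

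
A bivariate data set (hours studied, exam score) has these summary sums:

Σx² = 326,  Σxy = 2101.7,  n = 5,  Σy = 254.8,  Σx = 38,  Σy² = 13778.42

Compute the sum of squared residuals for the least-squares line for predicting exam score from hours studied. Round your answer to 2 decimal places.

Sxx = Σx² − (Σx)²/n = 326 − 288.8 = 37.2
Sxy = Σxy − (Σx)(Σy)/n = 2101.7 − 1936.48 = 165.22
Syy = Σy² − (Σy)²/n = 13778.42 − 12984.608 = 793.812
b = Sxy/Sxx = 165.22/37.2 = 4.441398
SSE = Syy − b·Sxy = 793.812 − 4.441398·165.22 = 60.004247

60.00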